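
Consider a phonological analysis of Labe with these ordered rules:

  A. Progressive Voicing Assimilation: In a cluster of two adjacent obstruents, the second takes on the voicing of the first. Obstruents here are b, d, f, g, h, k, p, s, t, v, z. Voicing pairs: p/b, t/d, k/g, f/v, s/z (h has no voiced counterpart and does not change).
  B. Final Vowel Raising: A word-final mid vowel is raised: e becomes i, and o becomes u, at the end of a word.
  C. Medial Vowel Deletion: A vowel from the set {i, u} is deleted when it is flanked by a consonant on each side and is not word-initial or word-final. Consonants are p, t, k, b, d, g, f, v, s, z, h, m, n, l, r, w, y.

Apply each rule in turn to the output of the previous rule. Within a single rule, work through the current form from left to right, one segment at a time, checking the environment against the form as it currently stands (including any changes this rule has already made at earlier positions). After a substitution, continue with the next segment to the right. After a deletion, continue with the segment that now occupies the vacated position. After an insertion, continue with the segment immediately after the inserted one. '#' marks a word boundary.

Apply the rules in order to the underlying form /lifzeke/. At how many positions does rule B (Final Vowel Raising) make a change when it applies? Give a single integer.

A Progressive Voicing Assimilation: [lifzeke] → [lifseke]
B Final Vowel Raising: [lifseke] → [lifseki]
C Medial Vowel Deletion: [lifseki] → [lfseki]
Rule B changed 1 position(s).

1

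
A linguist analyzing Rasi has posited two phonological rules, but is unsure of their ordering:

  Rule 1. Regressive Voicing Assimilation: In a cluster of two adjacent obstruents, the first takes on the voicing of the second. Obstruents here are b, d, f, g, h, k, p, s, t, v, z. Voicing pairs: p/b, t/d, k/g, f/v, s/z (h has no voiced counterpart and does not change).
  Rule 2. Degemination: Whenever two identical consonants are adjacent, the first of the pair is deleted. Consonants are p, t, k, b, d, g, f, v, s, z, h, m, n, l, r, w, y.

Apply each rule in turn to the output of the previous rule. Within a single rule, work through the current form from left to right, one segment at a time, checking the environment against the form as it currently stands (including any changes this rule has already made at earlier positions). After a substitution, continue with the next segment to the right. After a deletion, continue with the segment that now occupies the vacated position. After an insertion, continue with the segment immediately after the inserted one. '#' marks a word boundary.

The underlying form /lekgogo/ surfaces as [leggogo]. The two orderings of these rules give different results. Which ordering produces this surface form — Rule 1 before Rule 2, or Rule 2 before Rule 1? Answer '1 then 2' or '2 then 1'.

2 then 1

Order 1 then 2:
  1 Regressive Voicing Assimilation: [lekgogo] → [leggogo]
  2 Degemination: [leggogo] → [legogo]
  result: [legogo]
Order 2 then 1:
  2 Degemination: no change — [lekgogo]
  1 Regressive Voicing Assimilation: [lekgogo] → [leggogo]
  result: [leggogo]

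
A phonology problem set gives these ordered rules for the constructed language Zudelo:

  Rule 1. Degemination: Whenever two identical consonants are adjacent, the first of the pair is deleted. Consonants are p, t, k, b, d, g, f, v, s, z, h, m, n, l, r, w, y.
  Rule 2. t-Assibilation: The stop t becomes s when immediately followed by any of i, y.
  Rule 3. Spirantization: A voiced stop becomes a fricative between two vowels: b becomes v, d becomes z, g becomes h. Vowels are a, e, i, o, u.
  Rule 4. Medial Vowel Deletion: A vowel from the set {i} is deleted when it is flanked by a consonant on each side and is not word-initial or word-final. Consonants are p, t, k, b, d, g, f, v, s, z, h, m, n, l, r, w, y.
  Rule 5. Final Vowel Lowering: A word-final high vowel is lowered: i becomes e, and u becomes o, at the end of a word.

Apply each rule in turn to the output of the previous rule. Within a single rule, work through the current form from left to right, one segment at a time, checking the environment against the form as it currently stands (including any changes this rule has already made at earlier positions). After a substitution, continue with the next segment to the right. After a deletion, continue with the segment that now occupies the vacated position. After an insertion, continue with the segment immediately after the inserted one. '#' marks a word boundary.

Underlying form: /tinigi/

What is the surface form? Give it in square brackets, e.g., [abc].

Rule 1 Degemination: no change — [tinigi]
Rule 2 t-Assibilation: [tinigi] → [sinigi]
Rule 3 Spirantization: [sinigi] → [sinihi]
Rule 4 Medial Vowel Deletion: [sinihi] → [snhi]
Rule 5 Final Vowel Lowering: [snhi] → [snhe]

[snhe]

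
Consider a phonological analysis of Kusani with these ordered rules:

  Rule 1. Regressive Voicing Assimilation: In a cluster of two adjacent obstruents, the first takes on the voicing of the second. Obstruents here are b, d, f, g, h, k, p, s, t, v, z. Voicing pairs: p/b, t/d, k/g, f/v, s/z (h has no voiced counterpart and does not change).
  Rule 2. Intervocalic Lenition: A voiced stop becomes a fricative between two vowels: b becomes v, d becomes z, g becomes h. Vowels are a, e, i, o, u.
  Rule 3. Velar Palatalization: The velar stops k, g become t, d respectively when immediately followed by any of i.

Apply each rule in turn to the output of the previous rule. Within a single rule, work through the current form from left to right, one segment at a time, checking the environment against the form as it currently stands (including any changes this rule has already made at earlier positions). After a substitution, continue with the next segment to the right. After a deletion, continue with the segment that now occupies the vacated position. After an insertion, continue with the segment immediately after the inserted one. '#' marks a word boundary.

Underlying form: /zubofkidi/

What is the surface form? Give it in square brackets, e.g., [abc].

Rule 1 Regressive Voicing Assimilation: no change — [zubofkidi]
Rule 2 Intervocalic Lenition: [zubofkidi] → [zuvofkizi]
Rule 3 Velar Palatalization: [zuvofkizi] → [zuvoftizi]

[zuvoftizi]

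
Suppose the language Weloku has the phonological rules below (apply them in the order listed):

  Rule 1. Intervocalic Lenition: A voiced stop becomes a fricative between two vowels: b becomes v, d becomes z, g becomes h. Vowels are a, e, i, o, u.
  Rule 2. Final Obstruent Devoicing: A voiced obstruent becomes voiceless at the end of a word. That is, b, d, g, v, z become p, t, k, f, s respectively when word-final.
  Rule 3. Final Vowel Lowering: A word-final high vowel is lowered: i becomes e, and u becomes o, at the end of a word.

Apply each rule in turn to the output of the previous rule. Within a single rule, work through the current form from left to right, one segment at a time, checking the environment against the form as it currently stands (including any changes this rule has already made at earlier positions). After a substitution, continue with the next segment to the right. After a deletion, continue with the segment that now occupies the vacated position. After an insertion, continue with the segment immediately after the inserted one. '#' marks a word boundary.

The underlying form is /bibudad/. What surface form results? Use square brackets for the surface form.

[bivuzat]

Rule 1 Intervocalic Lenition: [bibudad] → [bivuzad]
Rule 2 Final Obstruent Devoicing: [bivuzad] → [bivuzat]
Rule 3 Final Vowel Lowering: no change — [bivuzat]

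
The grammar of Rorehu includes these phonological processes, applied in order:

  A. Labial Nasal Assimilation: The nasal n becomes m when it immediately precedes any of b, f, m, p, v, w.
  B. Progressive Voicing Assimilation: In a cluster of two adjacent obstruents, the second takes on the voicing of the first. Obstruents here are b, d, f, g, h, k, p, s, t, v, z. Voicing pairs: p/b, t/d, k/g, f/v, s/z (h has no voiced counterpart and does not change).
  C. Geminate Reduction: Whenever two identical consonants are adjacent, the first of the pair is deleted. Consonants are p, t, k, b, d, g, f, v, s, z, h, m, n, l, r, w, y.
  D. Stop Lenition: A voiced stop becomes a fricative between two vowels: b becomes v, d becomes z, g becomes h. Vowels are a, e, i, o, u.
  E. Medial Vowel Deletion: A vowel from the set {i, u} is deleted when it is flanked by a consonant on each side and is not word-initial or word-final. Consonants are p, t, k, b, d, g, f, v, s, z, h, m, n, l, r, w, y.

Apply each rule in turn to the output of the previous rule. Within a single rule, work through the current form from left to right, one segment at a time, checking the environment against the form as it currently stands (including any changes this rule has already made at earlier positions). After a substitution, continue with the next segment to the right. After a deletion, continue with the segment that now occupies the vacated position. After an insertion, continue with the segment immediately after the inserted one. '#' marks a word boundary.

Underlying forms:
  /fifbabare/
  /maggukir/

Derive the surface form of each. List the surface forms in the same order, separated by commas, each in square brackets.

[ffpavare], [mahkr]

/fifbabare/:
  A Labial Nasal Assimilation: no change — [fifbabare]
  B Progressive Voicing Assimilation: [fifbabare] → [fifpabare]
  C Geminate Reduction: no change — [fifpabare]
  D Stop Lenition: [fifpabare] → [fifpavare]
  E Medial Vowel Deletion: [fifpavare] → [ffpavare]
/maggukir/:
  A Labial Nasal Assimilation: no change — [maggukir]
  B Progressive Voicing Assimilation: no change — [maggukir]
  C Geminate Reduction: [maggukir] → [magukir]
  D Stop Lenition: [magukir] → [mahukir]
  E Medial Vowel Deletion: [mahukir] → [mahkr]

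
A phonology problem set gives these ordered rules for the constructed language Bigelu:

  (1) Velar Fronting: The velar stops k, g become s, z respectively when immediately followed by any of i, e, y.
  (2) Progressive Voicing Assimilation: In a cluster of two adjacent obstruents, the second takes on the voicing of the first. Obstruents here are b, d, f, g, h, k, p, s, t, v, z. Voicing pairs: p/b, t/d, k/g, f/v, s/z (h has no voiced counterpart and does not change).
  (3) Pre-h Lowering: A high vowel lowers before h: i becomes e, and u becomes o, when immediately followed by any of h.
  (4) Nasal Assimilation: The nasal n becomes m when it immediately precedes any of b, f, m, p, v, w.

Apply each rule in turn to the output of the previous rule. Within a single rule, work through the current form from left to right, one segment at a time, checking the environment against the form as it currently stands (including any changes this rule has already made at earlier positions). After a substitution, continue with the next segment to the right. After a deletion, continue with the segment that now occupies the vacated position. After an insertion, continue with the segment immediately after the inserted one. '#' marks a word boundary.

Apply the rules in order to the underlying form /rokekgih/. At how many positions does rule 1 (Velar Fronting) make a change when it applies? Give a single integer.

2

(1) Velar Fronting: [rokekgih] → [rosekzih]
(2) Progressive Voicing Assimilation: [rosekzih] → [roseksih]
(3) Pre-h Lowering: [roseksih] → [rosekseh]
(4) Nasal Assimilation: no change — [rosekseh]
Rule 1 changed 2 position(s).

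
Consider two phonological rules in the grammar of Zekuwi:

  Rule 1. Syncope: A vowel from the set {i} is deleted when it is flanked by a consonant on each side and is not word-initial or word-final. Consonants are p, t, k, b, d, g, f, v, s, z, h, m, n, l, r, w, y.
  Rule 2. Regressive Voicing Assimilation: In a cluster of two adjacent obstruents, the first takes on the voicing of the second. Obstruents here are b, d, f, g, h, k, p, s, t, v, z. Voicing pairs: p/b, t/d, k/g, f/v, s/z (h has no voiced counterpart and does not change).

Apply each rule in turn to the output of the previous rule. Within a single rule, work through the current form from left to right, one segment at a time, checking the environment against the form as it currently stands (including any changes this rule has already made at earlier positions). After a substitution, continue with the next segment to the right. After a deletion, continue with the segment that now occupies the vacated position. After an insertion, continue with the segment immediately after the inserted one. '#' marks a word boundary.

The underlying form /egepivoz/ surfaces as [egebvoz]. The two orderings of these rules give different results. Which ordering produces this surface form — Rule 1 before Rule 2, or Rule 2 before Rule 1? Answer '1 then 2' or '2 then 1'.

1 then 2

Order 1 then 2:
  1 Syncope: [egepivoz] → [egepvoz]
  2 Regressive Voicing Assimilation: [egepvoz] → [egebvoz]
  result: [egebvoz]
Order 2 then 1:
  2 Regressive Voicing Assimilation: no change — [egepivoz]
  1 Syncope: [egepivoz] → [egepvoz]
  result: [egepvoz]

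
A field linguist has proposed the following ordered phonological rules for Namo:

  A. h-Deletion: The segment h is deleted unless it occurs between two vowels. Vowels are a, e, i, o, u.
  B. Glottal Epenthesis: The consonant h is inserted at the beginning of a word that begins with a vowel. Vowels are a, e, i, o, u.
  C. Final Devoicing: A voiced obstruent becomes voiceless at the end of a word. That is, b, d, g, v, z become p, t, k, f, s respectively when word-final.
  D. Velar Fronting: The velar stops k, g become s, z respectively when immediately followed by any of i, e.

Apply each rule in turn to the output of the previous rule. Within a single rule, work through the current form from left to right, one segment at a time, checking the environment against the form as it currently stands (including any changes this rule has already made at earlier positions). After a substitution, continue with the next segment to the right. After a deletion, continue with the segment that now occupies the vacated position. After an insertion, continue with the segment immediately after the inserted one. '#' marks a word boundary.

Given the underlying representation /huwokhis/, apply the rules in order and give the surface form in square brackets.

A h-Deletion: [huwokhis] → [uwokis]
B Glottal Epenthesis: [uwokis] → [huwokis]
C Final Devoicing: no change — [huwokis]
D Velar Fronting: [huwokis] → [huwosis]

[huwosis]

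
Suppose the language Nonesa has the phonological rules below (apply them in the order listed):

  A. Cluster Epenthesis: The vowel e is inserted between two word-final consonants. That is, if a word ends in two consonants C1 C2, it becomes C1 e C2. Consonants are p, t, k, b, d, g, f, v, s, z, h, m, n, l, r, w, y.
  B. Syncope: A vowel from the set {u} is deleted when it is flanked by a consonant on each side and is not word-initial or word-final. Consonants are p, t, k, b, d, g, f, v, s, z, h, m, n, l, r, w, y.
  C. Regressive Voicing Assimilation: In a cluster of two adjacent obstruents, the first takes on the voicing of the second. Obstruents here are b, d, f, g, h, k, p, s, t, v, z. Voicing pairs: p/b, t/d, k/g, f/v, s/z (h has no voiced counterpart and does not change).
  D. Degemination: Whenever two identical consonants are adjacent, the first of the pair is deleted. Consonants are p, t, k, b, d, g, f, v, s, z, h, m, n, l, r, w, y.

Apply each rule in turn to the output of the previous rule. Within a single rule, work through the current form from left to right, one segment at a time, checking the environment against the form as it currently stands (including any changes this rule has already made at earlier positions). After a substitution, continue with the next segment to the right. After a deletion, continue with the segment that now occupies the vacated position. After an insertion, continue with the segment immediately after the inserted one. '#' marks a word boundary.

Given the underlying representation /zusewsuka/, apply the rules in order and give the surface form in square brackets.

A Cluster Epenthesis: no change — [zusewsuka]
B Syncope: [zusewsuka] → [zsewska]
C Regressive Voicing Assimilation: [zsewska] → [ssewska]
D Degemination: [ssewska] → [sewska]

[sewska]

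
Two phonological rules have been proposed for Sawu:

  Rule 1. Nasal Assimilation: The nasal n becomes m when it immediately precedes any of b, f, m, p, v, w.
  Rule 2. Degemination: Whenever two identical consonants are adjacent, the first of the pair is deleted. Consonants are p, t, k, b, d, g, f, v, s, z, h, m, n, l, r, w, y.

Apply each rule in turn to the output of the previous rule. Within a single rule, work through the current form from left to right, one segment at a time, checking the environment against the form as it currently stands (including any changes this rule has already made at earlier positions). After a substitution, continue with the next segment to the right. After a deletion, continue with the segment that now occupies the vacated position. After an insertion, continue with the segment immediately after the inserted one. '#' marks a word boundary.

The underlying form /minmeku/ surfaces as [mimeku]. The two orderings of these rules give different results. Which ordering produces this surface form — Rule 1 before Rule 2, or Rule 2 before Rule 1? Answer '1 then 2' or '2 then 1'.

1 then 2

Order 1 then 2:
  1 Nasal Assimilation: [minmeku] → [mimmeku]
  2 Degemination: [mimmeku] → [mimeku]
  result: [mimeku]
Order 2 then 1:
  2 Degemination: no change — [minmeku]
  1 Nasal Assimilation: [minmeku] → [mimmeku]
  result: [mimmeku]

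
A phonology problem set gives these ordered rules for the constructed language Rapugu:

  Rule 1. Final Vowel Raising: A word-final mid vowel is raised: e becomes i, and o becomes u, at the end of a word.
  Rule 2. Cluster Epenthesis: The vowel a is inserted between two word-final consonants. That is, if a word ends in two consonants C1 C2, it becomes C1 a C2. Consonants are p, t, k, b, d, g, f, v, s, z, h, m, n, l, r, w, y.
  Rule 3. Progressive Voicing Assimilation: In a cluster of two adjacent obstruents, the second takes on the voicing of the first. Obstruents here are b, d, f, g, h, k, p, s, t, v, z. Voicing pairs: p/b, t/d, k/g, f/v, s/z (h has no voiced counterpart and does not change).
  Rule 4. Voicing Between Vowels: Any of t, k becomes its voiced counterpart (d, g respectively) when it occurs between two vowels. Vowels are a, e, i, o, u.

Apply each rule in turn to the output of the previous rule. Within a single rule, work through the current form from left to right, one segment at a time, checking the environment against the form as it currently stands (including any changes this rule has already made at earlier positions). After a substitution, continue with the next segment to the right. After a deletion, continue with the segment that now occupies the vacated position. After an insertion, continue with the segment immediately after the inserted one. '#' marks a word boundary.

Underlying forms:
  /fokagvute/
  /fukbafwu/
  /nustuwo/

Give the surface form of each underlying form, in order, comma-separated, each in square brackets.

/fokagvute/:
  Rule 1 Final Vowel Raising: [fokagvute] → [fokagvuti]
  Rule 2 Cluster Epenthesis: no change — [fokagvuti]
  Rule 3 Progressive Voicing Assimilation: no change — [fokagvuti]
  Rule 4 Voicing Between Vowels: [fokagvuti] → [fogagvudi]
/fukbafwu/:
  Rule 1 Final Vowel Raising: no change — [fukbafwu]
  Rule 2 Cluster Epenthesis: no change — [fukbafwu]
  Rule 3 Progressive Voicing Assimilation: [fukbafwu] → [fukpafwu]
  Rule 4 Voicing Between Vowels: no change — [fukpafwu]
/nustuwo/:
  Rule 1 Final Vowel Raising: [nustuwo] → [nustuwu]
  Rule 2 Cluster Epenthesis: no change — [nustuwu]
  Rule 3 Progressive Voicing Assimilation: no change — [nustuwu]
  Rule 4 Voicing Between Vowels: no change — [nustuwu]

[fogagvudi], [fukpafwu], [nustuwu]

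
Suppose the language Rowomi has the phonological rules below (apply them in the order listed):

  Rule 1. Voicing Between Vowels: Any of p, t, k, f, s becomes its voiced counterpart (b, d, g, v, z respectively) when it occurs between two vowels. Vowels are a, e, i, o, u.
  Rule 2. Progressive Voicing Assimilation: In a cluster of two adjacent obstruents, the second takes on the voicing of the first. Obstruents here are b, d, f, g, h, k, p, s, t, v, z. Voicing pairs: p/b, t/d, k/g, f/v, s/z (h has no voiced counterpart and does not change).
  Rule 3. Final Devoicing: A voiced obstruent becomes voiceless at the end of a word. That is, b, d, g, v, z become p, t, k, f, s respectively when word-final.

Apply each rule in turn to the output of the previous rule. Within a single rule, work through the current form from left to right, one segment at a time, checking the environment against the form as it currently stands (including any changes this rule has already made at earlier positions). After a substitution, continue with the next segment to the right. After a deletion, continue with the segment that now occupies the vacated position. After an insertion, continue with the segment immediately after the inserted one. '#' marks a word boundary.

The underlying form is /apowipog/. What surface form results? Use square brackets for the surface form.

Rule 1 Voicing Between Vowels: [apowipog] → [abowibog]
Rule 2 Progressive Voicing Assimilation: no change — [abowibog]
Rule 3 Final Devoicing: [abowibog] → [abowibok]

[abowibok]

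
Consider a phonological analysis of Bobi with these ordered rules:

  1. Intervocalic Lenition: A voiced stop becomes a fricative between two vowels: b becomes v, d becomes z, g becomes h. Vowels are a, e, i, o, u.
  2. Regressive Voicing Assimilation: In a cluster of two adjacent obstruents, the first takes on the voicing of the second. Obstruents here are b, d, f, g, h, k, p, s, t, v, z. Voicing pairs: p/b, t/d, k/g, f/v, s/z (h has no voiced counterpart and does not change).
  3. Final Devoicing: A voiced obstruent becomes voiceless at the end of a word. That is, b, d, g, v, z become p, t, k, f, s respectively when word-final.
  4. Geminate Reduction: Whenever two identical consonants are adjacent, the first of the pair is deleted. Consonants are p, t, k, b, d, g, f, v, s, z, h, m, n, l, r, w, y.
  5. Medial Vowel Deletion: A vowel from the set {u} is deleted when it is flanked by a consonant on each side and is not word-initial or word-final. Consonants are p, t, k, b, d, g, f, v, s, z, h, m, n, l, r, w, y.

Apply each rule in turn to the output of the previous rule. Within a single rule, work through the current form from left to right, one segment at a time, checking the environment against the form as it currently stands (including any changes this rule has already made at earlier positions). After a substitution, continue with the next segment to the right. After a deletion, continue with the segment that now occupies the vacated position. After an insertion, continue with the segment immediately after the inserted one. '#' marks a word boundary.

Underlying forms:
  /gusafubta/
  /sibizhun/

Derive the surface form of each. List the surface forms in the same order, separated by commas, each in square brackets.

/gusafubta/:
  1 Intervocalic Lenition: no change — [gusafubta]
  2 Regressive Voicing Assimilation: [gusafubta] → [gusafupta]
  3 Final Devoicing: no change — [gusafupta]
  4 Geminate Reduction: no change — [gusafupta]
  5 Medial Vowel Deletion: [gusafupta] → [gsafpta]
/sibizhun/:
  1 Intervocalic Lenition: [sibizhun] → [sivizhun]
  2 Regressive Voicing Assimilation: [sivizhun] → [sivishun]
  3 Final Devoicing: no change — [sivishun]
  4 Geminate Reduction: no change — [sivishun]
  5 Medial Vowel Deletion: [sivishun] → [sivishn]

[gsafpta], [sivishn]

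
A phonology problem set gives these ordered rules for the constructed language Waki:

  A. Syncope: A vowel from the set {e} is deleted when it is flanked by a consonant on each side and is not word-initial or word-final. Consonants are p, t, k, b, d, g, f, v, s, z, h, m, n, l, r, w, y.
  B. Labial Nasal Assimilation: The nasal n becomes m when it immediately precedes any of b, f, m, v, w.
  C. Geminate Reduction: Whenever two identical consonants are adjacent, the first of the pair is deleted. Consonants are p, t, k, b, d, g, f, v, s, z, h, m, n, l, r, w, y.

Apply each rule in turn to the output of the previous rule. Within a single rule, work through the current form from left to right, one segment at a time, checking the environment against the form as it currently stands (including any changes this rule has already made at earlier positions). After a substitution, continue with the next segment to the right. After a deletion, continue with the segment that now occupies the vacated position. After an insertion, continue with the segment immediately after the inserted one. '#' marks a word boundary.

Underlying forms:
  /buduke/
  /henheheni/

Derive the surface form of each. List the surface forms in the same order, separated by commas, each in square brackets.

/buduke/:
  A Syncope: no change — [buduke]
  B Labial Nasal Assimilation: no change — [buduke]
  C Geminate Reduction: no change — [buduke]
/henheheni/:
  A Syncope: [henheheni] → [hnhhni]
  B Labial Nasal Assimilation: no change — [hnhhni]
  C Geminate Reduction: [hnhhni] → [hnhni]

[buduke], [hnhni]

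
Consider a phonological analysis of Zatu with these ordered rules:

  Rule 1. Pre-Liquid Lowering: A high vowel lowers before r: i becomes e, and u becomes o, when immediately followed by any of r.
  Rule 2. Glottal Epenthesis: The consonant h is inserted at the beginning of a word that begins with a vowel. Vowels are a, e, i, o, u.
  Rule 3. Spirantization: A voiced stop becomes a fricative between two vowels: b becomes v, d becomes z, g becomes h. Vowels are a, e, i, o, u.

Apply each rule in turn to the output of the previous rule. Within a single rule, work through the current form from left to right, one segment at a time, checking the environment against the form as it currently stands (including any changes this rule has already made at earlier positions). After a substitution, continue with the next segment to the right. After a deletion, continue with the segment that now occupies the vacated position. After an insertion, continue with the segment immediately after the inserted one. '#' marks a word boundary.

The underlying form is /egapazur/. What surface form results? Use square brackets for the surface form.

[hehapazor]

Rule 1 Pre-Liquid Lowering: [egapazur] → [egapazor]
Rule 2 Glottal Epenthesis: [egapazor] → [hegapazor]
Rule 3 Spirantization: [hegapazor] → [hehapazor]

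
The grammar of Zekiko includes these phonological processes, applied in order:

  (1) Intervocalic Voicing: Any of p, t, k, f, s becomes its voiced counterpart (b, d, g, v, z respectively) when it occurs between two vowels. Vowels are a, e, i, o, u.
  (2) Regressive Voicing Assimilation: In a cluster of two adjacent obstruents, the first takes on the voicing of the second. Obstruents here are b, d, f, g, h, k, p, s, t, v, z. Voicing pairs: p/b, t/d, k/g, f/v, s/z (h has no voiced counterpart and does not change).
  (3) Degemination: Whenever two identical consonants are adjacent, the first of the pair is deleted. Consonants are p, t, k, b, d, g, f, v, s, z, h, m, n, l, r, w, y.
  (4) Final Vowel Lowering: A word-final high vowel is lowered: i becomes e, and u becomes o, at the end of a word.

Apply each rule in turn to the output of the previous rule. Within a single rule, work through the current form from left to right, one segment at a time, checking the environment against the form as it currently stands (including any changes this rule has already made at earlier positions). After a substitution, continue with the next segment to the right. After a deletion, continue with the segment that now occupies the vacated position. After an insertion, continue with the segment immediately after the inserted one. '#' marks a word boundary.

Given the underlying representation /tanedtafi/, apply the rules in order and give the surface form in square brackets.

[tanetave]

(1) Intervocalic Voicing: [tanedtafi] → [tanedtavi]
(2) Regressive Voicing Assimilation: [tanedtavi] → [tanettavi]
(3) Degemination: [tanettavi] → [tanetavi]
(4) Final Vowel Lowering: [tanetavi] → [tanetave]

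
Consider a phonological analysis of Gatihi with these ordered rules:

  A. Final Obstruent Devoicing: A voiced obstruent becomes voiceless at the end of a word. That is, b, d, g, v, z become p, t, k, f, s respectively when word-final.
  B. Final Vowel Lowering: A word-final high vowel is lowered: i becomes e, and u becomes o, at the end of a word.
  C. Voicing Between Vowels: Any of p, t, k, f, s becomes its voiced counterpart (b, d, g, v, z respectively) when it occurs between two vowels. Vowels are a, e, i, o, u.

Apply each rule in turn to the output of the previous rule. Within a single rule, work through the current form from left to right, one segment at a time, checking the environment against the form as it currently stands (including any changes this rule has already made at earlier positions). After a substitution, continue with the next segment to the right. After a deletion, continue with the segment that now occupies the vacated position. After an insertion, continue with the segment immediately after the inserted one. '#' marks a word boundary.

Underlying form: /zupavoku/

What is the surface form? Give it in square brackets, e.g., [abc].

[zubavogo]

A Final Obstruent Devoicing: no change — [zupavoku]
B Final Vowel Lowering: [zupavoku] → [zupavoko]
C Voicing Between Vowels: [zupavoko] → [zubavogo]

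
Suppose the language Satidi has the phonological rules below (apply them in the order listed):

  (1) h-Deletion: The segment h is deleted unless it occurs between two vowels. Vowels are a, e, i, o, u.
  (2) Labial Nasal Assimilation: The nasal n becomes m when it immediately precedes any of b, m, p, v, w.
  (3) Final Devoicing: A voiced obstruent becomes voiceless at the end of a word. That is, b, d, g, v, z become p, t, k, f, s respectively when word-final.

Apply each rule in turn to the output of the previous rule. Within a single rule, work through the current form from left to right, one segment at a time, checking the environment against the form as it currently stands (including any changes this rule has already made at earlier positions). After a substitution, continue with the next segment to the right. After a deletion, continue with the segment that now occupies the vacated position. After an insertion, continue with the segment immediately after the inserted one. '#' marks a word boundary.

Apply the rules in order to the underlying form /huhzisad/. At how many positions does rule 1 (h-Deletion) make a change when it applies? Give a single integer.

2

(1) h-Deletion: [huhzisad] → [uzisad]
(2) Labial Nasal Assimilation: no change — [uzisad]
(3) Final Devoicing: [uzisad] → [uzisat]
Rule 1 changed 2 position(s).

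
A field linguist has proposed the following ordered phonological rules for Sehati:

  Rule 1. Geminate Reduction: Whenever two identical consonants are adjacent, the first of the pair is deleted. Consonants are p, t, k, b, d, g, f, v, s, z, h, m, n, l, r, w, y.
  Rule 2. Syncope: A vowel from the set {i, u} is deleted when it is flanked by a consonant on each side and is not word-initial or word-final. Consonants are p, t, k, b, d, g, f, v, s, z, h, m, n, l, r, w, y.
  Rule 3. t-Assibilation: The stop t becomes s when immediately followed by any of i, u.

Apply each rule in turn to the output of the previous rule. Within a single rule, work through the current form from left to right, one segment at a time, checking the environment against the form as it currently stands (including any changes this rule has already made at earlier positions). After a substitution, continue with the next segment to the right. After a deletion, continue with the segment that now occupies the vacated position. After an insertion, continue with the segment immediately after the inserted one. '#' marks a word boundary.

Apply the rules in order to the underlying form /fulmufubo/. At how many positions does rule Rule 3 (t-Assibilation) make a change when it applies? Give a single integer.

Rule 1 Geminate Reduction: no change — [fulmufubo]
Rule 2 Syncope: [fulmufubo] → [flmfbo]
Rule 3 t-Assibilation: no change — [flmfbo]
Rule Rule 3 changed 0 position(s).

0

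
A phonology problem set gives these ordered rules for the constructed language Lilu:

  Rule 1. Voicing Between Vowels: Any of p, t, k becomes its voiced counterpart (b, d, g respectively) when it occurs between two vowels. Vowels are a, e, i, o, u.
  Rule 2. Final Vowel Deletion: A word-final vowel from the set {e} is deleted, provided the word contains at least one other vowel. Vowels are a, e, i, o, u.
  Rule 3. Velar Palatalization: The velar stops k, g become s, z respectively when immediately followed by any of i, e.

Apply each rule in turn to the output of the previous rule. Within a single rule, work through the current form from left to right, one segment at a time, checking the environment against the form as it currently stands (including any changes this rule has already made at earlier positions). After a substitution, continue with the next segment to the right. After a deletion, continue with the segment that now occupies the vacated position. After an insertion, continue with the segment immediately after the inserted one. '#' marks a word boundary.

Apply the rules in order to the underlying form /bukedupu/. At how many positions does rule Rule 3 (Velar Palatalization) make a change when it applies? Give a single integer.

Rule 1 Voicing Between Vowels: [bukedupu] → [bugedubu]
Rule 2 Final Vowel Deletion: no change — [bugedubu]
Rule 3 Velar Palatalization: [bugedubu] → [buzedubu]
Rule Rule 3 changed 1 position(s).

1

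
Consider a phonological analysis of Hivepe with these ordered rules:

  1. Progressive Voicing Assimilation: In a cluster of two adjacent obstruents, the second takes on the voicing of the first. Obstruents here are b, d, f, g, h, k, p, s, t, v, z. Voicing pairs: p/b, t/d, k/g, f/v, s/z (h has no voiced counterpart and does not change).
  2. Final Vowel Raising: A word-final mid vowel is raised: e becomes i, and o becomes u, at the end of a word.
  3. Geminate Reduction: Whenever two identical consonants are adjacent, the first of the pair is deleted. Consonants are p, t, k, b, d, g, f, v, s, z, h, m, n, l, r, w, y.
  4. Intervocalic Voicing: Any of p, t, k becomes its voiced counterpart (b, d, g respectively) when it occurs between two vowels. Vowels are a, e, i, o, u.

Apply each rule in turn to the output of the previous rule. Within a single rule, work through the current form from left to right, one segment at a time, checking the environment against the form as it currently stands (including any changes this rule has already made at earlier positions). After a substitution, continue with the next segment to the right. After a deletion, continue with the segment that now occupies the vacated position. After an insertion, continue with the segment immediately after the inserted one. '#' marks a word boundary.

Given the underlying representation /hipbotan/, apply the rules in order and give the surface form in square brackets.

[hibodan]

1 Progressive Voicing Assimilation: [hipbotan] → [hippotan]
2 Final Vowel Raising: no change — [hippotan]
3 Geminate Reduction: [hippotan] → [hipotan]
4 Intervocalic Voicing: [hipotan] → [hibodan]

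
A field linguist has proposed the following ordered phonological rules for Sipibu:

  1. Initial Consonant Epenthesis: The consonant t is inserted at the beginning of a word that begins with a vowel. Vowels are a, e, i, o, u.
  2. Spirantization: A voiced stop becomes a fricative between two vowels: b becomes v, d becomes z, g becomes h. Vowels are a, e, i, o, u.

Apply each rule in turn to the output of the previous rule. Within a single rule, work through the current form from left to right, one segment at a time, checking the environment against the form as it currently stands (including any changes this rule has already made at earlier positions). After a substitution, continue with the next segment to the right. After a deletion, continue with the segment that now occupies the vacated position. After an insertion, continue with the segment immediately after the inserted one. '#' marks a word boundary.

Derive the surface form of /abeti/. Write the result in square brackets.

1 Initial Consonant Epenthesis: [abeti] → [tabeti]
2 Spirantization: [tabeti] → [taveti]

[taveti]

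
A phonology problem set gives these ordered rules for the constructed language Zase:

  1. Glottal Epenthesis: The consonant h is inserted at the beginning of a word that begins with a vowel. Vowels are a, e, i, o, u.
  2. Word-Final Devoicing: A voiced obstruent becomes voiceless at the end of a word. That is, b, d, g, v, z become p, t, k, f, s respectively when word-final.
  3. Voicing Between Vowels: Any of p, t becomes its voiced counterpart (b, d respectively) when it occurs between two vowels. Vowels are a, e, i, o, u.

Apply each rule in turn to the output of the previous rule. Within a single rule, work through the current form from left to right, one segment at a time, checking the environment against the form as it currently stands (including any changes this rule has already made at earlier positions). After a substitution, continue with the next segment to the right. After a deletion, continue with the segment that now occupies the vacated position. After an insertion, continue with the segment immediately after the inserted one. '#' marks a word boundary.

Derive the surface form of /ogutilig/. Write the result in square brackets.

[hogudilik]

1 Glottal Epenthesis: [ogutilig] → [hogutilig]
2 Word-Final Devoicing: [hogutilig] → [hogutilik]
3 Voicing Between Vowels: [hogutilik] → [hogudilik]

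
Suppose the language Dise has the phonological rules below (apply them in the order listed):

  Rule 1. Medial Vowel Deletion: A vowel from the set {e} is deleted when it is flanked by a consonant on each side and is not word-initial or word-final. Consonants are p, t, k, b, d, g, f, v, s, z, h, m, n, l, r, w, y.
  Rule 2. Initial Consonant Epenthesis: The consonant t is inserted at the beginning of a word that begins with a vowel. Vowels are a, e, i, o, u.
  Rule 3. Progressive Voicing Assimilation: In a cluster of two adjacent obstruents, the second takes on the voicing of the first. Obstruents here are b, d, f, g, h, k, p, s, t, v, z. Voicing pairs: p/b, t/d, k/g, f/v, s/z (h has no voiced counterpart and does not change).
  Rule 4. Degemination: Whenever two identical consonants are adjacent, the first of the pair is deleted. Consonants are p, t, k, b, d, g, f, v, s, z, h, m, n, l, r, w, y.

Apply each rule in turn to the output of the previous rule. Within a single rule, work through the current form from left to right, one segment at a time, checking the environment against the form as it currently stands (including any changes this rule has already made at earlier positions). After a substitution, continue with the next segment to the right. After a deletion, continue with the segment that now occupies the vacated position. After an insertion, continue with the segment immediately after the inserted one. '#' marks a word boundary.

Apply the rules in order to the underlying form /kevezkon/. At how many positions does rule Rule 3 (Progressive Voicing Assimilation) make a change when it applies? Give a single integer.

Rule 1 Medial Vowel Deletion: [kevezkon] → [kvzkon]
Rule 2 Initial Consonant Epenthesis: no change — [kvzkon]
Rule 3 Progressive Voicing Assimilation: [kvzkon] → [kfskon]
Rule 4 Degemination: no change — [kfskon]
Rule Rule 3 changed 2 position(s).

2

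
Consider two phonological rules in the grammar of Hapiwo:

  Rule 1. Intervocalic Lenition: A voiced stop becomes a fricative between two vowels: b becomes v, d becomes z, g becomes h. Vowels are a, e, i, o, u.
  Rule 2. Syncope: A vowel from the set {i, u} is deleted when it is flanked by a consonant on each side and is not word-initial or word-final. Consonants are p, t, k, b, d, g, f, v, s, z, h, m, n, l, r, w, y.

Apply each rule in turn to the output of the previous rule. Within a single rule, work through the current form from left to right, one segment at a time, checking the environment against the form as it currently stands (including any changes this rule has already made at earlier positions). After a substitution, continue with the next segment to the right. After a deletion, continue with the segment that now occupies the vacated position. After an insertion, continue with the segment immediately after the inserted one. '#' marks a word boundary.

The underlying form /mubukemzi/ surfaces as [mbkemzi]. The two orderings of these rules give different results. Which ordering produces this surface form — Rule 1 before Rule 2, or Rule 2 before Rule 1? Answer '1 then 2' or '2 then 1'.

Order 1 then 2:
  1 Intervocalic Lenition: [mubukemzi] → [muvukemzi]
  2 Syncope: [muvukemzi] → [mvkemzi]
  result: [mvkemzi]
Order 2 then 1:
  2 Syncope: [mubukemzi] → [mbkemzi]
  1 Intervocalic Lenition: no change — [mbkemzi]
  result: [mbkemzi]

2 then 1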